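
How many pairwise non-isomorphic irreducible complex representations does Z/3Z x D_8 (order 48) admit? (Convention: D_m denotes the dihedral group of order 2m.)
21

Derivation: The number of irreducible complex representations of a finite group equals its number of conjugacy classes. For a direct product, #classes(G x H) = #classes(G) * #classes(H). Z/3Z has 3 classes (abelian), D_8 has 7 classes, so 3 * 7 = 21, so Z/3Z x D_8 (order 48) has exactly 21 irreducible complex representations.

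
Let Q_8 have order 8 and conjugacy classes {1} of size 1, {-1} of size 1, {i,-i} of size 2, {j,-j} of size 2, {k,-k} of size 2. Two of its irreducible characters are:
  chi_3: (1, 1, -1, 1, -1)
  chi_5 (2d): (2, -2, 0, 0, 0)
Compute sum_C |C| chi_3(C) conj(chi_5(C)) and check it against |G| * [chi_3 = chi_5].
Sum = 0; so <chi_3, chi_5> = 0 (distinct irreducibles are orthogonal).

Argument: Compute term by term over conjugacy classes (|C| * chi_3(C) * conj(chi_5(C))):
  1*(1)*conj(2) + 1*(1)*conj(-2) + 2*(-1)*conj(0) + 2*(1)*conj(0) + 2*(-1)*conj(0)
  = (2) + (-2) + (0) + (0) + (0)
  = 0.
Dividing by |G| = 8 gives 0/8 = 0, matching the row-orthogonality relation <chi_3, chi_5> = [chi_3 = chi_5].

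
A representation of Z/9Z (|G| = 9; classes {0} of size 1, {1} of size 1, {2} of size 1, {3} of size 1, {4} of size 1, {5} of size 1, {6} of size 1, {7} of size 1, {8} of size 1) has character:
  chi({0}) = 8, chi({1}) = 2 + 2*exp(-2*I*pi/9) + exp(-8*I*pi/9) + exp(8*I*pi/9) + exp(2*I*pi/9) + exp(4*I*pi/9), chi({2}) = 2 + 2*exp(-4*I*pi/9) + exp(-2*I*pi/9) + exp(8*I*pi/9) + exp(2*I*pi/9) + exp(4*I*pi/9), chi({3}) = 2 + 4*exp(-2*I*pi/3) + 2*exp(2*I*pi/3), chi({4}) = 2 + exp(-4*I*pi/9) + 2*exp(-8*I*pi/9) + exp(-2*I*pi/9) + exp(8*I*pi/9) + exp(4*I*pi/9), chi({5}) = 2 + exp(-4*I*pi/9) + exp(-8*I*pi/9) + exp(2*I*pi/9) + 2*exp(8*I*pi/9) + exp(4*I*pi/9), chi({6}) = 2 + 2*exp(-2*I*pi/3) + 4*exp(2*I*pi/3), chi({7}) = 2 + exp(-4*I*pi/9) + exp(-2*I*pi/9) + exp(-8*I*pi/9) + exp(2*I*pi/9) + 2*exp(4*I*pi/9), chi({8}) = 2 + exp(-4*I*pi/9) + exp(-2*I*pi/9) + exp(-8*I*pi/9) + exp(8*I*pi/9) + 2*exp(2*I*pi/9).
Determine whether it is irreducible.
Not irreducible (reducible): <chi, chi> = 12 > 1.

Why: <chi, chi> = (1/|G|) sum_C |C| * |chi(C)|^2 = (1/9)[1*|8|^2 + 1*|2 + 2*exp(-2*I*pi/9) + exp(-8*I*pi/9) + exp(8*I*pi/9) + exp(2*I*pi/9) + exp(4*I*pi/9)|^2 + 1*|2 + 2*exp(-4*I*pi/9) + exp(-2*I*pi/9) + exp(8*I*pi/9) + exp(2*I*pi/9) + exp(4*I*pi/9)|^2 + 1*|2 + 4*exp(-2*I*pi/3) + 2*exp(2*I*pi/3)|^2 + 1*|2 + exp(-4*I*pi/9) + 2*exp(-8*I*pi/9) + exp(-2*I*pi/9) + exp(8*I*pi/9) + exp(4*I*pi/9)|^2 + 1*|2 + exp(-4*I*pi/9) + exp(-8*I*pi/9) + exp(2*I*pi/9) + 2*exp(8*I*pi/9) + exp(4*I*pi/9)|^2 + 1*|2 + 2*exp(-2*I*pi/3) + 4*exp(2*I*pi/3)|^2 + 1*|2 + exp(-4*I*pi/9) + exp(-2*I*pi/9) + exp(-8*I*pi/9) + exp(2*I*pi/9) + 2*exp(4*I*pi/9)|^2 + 1*|2 + exp(-4*I*pi/9) + exp(-2*I*pi/9) + exp(-8*I*pi/9) + exp(8*I*pi/9) + 2*exp(2*I*pi/9)|^2]
  = (1/9)[(64) + (12 + 6*exp(-2*I*pi/3) + 8*exp(-2*I*pi/9) + 5*exp(-4*I*pi/9) + 7*exp(-8*I*pi/9) + 7*exp(8*I*pi/9) + 5*exp(4*I*pi/9) + 8*exp(2*I*pi/9) + 6*exp(2*I*pi/3)) + (12 + 8*exp(-4*I*pi/9) + 6*exp(-2*I*pi/3) + 7*exp(-2*I*pi/9) + 5*exp(-8*I*pi/9) + 5*exp(8*I*pi/9) + 7*exp(2*I*pi/9) + 6*exp(2*I*pi/3) + 8*exp(4*I*pi/9)) + (4) + (12 + 7*exp(-4*I*pi/9) + 6*exp(-2*I*pi/3) + 5*exp(-2*I*pi/9) + 8*exp(-8*I*pi/9) + 8*exp(8*I*pi/9) + 5*exp(2*I*pi/9) + 6*exp(2*I*pi/3) + 7*exp(4*I*pi/9)) + (12 + 7*exp(-4*I*pi/9) + 6*exp(-2*I*pi/3) + 5*exp(-2*I*pi/9) + 8*exp(-8*I*pi/9) + 8*exp(8*I*pi/9) + 5*exp(2*I*pi/9) + 6*exp(2*I*pi/3) + 7*exp(4*I*pi/9)) + (4) + (12 + 8*exp(-4*I*pi/9) + 6*exp(-2*I*pi/3) + 7*exp(-2*I*pi/9) + 5*exp(-8*I*pi/9) + 5*exp(8*I*pi/9) + 7*exp(2*I*pi/9) + 6*exp(2*I*pi/3) + 8*exp(4*I*pi/9)) + (12 + 6*exp(-2*I*pi/3) + 8*exp(-2*I*pi/9) + 5*exp(-4*I*pi/9) + 7*exp(-8*I*pi/9) + 7*exp(8*I*pi/9) + 5*exp(4*I*pi/9) + 8*exp(2*I*pi/9) + 6*exp(2*I*pi/3))] = 108/9 = 12.
(Exp terms are combined using exp(i*s)*conj(exp(i*t)) = exp(i*(s-t)), and sums of them are collapsed using the identity that for every m > 1 the m distinct m-th roots of unity sum to 0, e.g. 1 + exp(2*I*pi/3) + exp(-2*I*pi/3) = 0.)
A character is irreducible iff <chi, chi> = 1, so this representation is reducible.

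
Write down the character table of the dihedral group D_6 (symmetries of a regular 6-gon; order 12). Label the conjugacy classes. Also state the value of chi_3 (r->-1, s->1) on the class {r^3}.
Conjugacy classes: {e} of size 1, {r^3} of size 1, {r^1, r^5} of size 2, {r^2, r^4} of size 2, {s, sr^2, ...} of size 3, {sr, sr^3, ...} of size 3.
Character table:
  irrep \ class              {e} (size 1)  {r^3} (size 1)  {r^1, r^5} (size 2)  {r^2, r^4} (size 2)  {s, sr^2, ...} (size 3)  {sr, sr^3, ...} (size 3)
  chi_1 (triv)               1             1               1                    1                    1                        1                       
  chi_2 (sign: r->1, s->-1)  1             1               1                    1                    -1                       -1                      
  chi_3 (r->-1, s->1)        1             -1              -1                   1                    1                        -1                      
  chi_4 (r->-1, s->-1)       1             -1              -1                   1                    -1                       1                       
  chi_5 (2d, j=1)            2             -2              1                    -1                   0                        0                       
  chi_6 (2d, j=2)            2             2               -1                   -1                   0                        0                       

Spot check: chi_3 (r->-1, s->1) on {r^3} = -1.

Working: D_6 has order 2*6 = 12 with 6 conjugacy classes, hence 6 irreducibles. Sum of squared dims 1 + 1 + 1 + 1 + 4 + 4 = 12 = |G|. Linear characters come from the abelianisation; the 2-dimensional irreps have character r^k -> 2*cos(2*pi*j*k/6), reflections -> 0.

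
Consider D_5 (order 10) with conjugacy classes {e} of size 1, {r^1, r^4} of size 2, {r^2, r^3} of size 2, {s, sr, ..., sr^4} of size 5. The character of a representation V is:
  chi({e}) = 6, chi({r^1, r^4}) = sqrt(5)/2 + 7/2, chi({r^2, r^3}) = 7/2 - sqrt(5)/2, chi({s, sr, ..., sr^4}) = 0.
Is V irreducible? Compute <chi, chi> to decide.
Not irreducible (reducible): <chi, chi> = 9 > 1.

Justification: <chi, chi> = (1/|G|) sum_C |C| * |chi(C)|^2 = (1/10)[1*|6|^2 + 2*|sqrt(5)/2 + 7/2|^2 + 2*|7/2 - sqrt(5)/2|^2 + 5*|0|^2]
  = (1/10)[(36) + (7*sqrt(5) + 27) + (27 - 7*sqrt(5)) + (0)] = 90/10 = 9.
A character is irreducible iff <chi, chi> = 1, so this representation is reducible.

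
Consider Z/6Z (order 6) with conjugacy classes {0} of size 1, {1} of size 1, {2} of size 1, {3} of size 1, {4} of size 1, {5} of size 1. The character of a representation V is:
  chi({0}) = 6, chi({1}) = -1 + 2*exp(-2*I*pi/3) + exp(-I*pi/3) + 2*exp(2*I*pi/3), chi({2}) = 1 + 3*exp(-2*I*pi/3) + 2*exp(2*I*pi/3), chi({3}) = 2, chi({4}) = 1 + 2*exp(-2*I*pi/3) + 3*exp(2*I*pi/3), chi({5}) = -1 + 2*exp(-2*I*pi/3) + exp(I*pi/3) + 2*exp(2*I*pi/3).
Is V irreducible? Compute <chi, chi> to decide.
Not irreducible (reducible): <chi, chi> = 10 > 1.

Explanation: <chi, chi> = (1/|G|) sum_C |C| * |chi(C)|^2 = (1/6)[1*|6|^2 + 1*|-1 + 2*exp(-2*I*pi/3) + exp(-I*pi/3) + 2*exp(2*I*pi/3)|^2 + 1*|1 + 3*exp(-2*I*pi/3) + 2*exp(2*I*pi/3)|^2 + 1*|2|^2 + 1*|1 + 2*exp(-2*I*pi/3) + 3*exp(2*I*pi/3)|^2 + 1*|-1 + 2*exp(-2*I*pi/3) + exp(I*pi/3) + 2*exp(2*I*pi/3)|^2]
  = (1/6)[(36) + (7) + (3) + (4) + (3) + (7)] = 60/6 = 10.
(Exp terms are combined using exp(i*s)*conj(exp(i*t)) = exp(i*(s-t)), and sums of them are collapsed using the identity that for every m > 1 the m distinct m-th roots of unity sum to 0, e.g. 1 + exp(2*I*pi/3) + exp(-2*I*pi/3) = 0.)
A character is irreducible iff <chi, chi> = 1, so this representation is reducible.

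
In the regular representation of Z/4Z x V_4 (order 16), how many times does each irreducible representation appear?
Each irreducible V_i of dimension d_i appears with multiplicity d_i, i.e. rho_reg = (direct sum over all irreducibles V_i) d_i V_i. The irreducible dimensions for Z/4Z x V_4 are 1, 1, 1, 1, 1, 1, 1, 1, 1, 1, 1, 1, 1, 1, 1, 1: 16 irreducibles of dimension 1, each with multiplicity 1. Total dimension 16*1*1 = 16 = |G|.

Proof sketch: General theorem: in the regular representation of a finite group G, each irreducible appears with multiplicity equal to its dimension. Check: dim(rho_reg) = sum d_i^2 = 1 + 1 + 1 + 1 + 1 + 1 + 1 + 1 + 1 + 1 + 1 + 1 + 1 + 1 + 1 + 1 = 16 = |G|.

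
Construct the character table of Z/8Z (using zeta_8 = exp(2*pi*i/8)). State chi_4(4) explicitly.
Character table of Z/8Z (irreps indexed chi_0,...,chi_7 with chi_k(m) = zeta_8^(k*m), zeta_8 = exp(2*pi*i/8)):
  irrep \ class  {0} (size 1)  {1} (size 1)    {2} (size 1)  {3} (size 1)    {4} (size 1)  {5} (size 1)    {6} (size 1)  {7} (size 1)  
  chi_0          1             1               1             1               1             1               1             1             
  chi_1          1             exp(I*pi/4)     I             exp(3*I*pi/4)   -1            exp(-3*I*pi/4)  -I            exp(-I*pi/4)  
  chi_2          1             I               -1            -I              1             I               -1            -I            
  chi_3          1             exp(3*I*pi/4)   -I            exp(I*pi/4)     -1            exp(-I*pi/4)    I             exp(-3*I*pi/4)
  chi_4          1             -1              1             -1              1             -1              1             -1            
  chi_5          1             exp(-3*I*pi/4)  I             exp(-I*pi/4)    -1            exp(I*pi/4)     -I            exp(3*I*pi/4) 
  chi_6          1             -I              -1            I               1             -I              -1            I             
  chi_7          1             exp(-I*pi/4)    -I            exp(-3*I*pi/4)  -1            exp(3*I*pi/4)   I             exp(I*pi/4)   

Spot check: chi_4(4) = zeta_8^(4*4) = zeta_8^16 = 1.

Reasoning: Z/8Z is abelian, so all 8 irreducible complex representations are 1-dimensional. They are given by chi_k(m) = zeta_8^(k*m) for k = 0,...,7. Row orthogonality: sum_m chi_k(m) conj(chi_l(m)) = 8 * [k = l].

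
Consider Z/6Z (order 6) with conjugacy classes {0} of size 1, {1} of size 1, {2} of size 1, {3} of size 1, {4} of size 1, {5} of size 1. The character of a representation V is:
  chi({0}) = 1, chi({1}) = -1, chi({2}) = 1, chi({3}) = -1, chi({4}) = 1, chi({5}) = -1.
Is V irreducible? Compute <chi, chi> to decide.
Irreducible: <chi, chi> = 1.

Argument: <chi, chi> = (1/|G|) sum_C |C| * |chi(C)|^2 = (1/6)[1*|1|^2 + 1*|-1|^2 + 1*|1|^2 + 1*|-1|^2 + 1*|1|^2 + 1*|-1|^2]
  = (1/6)[(1) + (1) + (1) + (1) + (1) + (1)] = 6/6 = 1.
(Exp terms are combined using exp(i*s)*conj(exp(i*t)) = exp(i*(s-t)), and sums of them are collapsed using the identity that for every m > 1 the m distinct m-th roots of unity sum to 0, e.g. 1 + exp(2*I*pi/3) + exp(-2*I*pi/3) = 0.)
A character is irreducible iff <chi, chi> = 1, so this representation is irreducible.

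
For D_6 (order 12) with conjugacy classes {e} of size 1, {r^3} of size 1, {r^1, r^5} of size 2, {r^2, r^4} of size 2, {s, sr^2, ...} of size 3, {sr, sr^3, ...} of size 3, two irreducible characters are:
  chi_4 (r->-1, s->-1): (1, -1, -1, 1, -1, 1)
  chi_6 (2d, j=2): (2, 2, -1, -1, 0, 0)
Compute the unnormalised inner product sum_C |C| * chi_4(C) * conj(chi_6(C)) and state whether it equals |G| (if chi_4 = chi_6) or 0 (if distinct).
Sum = 0; so <chi_4, chi_6> = 0 (distinct irreducibles are orthogonal).

Compute term by term over conjugacy classes (|C| * chi_4(C) * conj(chi_6(C))):
  1*(1)*conj(2) + 1*(-1)*conj(2) + 2*(-1)*conj(-1) + 2*(1)*conj(-1) + 3*(-1)*conj(0) + 3*(1)*conj(0)
  = (2) + (-2) + (2) + (-2) + (0) + (0)
  = 0.
Dividing by |G| = 12 gives 0/12 = 0, matching the row-orthogonality relation <chi_4, chi_6> = [chi_4 = chi_6].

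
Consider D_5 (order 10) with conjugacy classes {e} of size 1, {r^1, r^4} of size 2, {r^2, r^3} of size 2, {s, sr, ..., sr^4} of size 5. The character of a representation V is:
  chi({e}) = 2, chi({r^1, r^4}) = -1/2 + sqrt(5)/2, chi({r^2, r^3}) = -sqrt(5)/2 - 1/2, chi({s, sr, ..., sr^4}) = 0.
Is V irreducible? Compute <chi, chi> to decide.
Irreducible: <chi, chi> = 1.

Explanation: <chi, chi> = (1/|G|) sum_C |C| * |chi(C)|^2 = (1/10)[1*|2|^2 + 2*|-1/2 + sqrt(5)/2|^2 + 2*|-sqrt(5)/2 - 1/2|^2 + 5*|0|^2]
  = (1/10)[(4) + (3 - sqrt(5)) + (sqrt(5) + 3) + (0)] = 10/10 = 1.
A character is irreducible iff <chi, chi> = 1, so this representation is irreducible.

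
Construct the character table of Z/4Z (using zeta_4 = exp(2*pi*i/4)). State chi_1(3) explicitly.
Character table of Z/4Z (irreps indexed chi_0,...,chi_3 with chi_k(m) = zeta_4^(k*m), zeta_4 = exp(2*pi*i/4)):
  irrep \ class  {0} (size 1)  {1} (size 1)  {2} (size 1)  {3} (size 1)
  chi_0          1             1             1             1           
  chi_1          1             I             -1            -I          
  chi_2          1             -1            1             -1          
  chi_3          1             -I            -1            I           

Spot check: chi_1(3) = zeta_4^(1*3) = zeta_4^3 = -I.

Proof sketch: Z/4Z is abelian, so all 4 irreducible complex representations are 1-dimensional. They are given by chi_k(m) = zeta_4^(k*m) for k = 0,...,3. Row orthogonality: sum_m chi_k(m) conj(chi_l(m)) = 4 * [k = l].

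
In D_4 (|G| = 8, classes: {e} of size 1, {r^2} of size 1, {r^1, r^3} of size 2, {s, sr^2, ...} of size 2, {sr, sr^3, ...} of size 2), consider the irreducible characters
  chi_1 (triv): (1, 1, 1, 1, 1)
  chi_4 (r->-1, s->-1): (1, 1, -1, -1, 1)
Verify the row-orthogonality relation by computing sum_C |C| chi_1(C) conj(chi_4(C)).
Sum = 0; so <chi_1, chi_4> = 0 (distinct irreducibles are orthogonal).

Reasoning: Compute term by term over conjugacy classes (|C| * chi_1(C) * conj(chi_4(C))):
  1*(1)*conj(1) + 1*(1)*conj(1) + 2*(1)*conj(-1) + 2*(1)*conj(-1) + 2*(1)*conj(1)
  = (1) + (1) + (-2) + (-2) + (2)
  = 0.
Dividing by |G| = 8 gives 0/8 = 0, matching the row-orthogonality relation <chi_1, chi_4> = [chi_1 = chi_4].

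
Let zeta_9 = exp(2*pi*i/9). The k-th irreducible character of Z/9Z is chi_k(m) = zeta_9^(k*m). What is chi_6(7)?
chi_6(7) = zeta_9^42 = exp(-2*I*pi/3)

Proof sketch: chi_6(7) = zeta_9^(6*7) = zeta_9^42. Since zeta_9^9 = 1, this equals zeta_9^6 = exp(2*pi*i*6/9) = exp(-2*I*pi/3).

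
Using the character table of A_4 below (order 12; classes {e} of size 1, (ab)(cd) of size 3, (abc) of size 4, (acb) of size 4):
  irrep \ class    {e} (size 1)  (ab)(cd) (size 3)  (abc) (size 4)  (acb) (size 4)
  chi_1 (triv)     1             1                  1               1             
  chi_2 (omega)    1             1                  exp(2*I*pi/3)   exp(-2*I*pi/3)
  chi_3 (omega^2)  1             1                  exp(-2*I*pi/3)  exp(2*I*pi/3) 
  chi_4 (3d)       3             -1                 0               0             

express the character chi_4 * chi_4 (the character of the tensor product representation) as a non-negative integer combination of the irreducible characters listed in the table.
chi_4 tensor chi_4 = chi_1 + chi_2 + chi_3 + 2*chi_4 (all other irreducibles have multiplicity 0).

Explanation: The character of a tensor product is the pointwise product (chi_4 * chi_4)(C) = chi_4(C) * chi_4(C):
  {e}: (3)*(3), (ab)(cd): (-1)*(-1), (abc): (0)*(0), (acb): (0)*(0)
so (chi_4 * chi_4) takes values
  {e} -> 9, (ab)(cd) -> 1, (abc) -> 0, (acb) -> 0.
Now take the inner product of this character with each irreducible chi from the table, <chi_4*chi_4, chi> = (1/12) sum_C |C| (chi_4*chi_4)(C) conj(chi(C)):
  <chi_4*chi_4, chi_1> = (1/12)[1*(9)*conj(1) + 3*(1)*conj(1) + 4*(0)*conj(1) + 4*(0)*conj(1)]
      = (1/12)[(9) + (3) + (0) + (0)] = 12/12 = 1
  <chi_4*chi_4, chi_2> = (1/12)[1*(9)*conj(1) + 3*(1)*conj(1) + 4*(0)*conj(exp(2*I*pi/3)) + 4*(0)*conj(exp(-2*I*pi/3))]
      = (1/12)[(9) + (3) + (0) + (0)] = 12/12 = 1
  <chi_4*chi_4, chi_3> = (1/12)[1*(9)*conj(1) + 3*(1)*conj(1) + 4*(0)*conj(exp(-2*I*pi/3)) + 4*(0)*conj(exp(2*I*pi/3))]
      = (1/12)[(9) + (3) + (0) + (0)] = 12/12 = 1
  <chi_4*chi_4, chi_4> = (1/12)[1*(9)*conj(3) + 3*(1)*conj(-1) + 4*(0)*conj(0) + 4*(0)*conj(0)]
      = (1/12)[(27) + (-3) + (0) + (0)] = 24/12 = 2
(Exp terms are combined using exp(i*s)*conj(exp(i*t)) = exp(i*(s-t)), and sums of them are collapsed using the identity that for every m > 1 the m distinct m-th roots of unity sum to 0, e.g. 1 + exp(2*I*pi/3) + exp(-2*I*pi/3) = 0.)
Hence the multiplicities are chi_1: 1, chi_2: 1, chi_3: 1, chi_4: 2. Dimension check: dim(chi_4)*dim(chi_4) = 3*3 = 9 and sum (mult * dim) = 1*1 + 1*1 + 1*1 + 2*3 = 9.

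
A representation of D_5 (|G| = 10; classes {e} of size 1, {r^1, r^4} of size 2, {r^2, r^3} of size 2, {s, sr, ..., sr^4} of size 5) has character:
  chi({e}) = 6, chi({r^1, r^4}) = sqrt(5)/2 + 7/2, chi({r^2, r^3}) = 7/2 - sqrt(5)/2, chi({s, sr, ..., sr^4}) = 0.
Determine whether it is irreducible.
Not irreducible (reducible): <chi, chi> = 9 > 1.

Working: <chi, chi> = (1/|G|) sum_C |C| * |chi(C)|^2 = (1/10)[1*|6|^2 + 2*|sqrt(5)/2 + 7/2|^2 + 2*|7/2 - sqrt(5)/2|^2 + 5*|0|^2]
  = (1/10)[(36) + (7*sqrt(5) + 27) + (27 - 7*sqrt(5)) + (0)] = 90/10 = 9.
A character is irreducible iff <chi, chi> = 1, so this representation is reducible.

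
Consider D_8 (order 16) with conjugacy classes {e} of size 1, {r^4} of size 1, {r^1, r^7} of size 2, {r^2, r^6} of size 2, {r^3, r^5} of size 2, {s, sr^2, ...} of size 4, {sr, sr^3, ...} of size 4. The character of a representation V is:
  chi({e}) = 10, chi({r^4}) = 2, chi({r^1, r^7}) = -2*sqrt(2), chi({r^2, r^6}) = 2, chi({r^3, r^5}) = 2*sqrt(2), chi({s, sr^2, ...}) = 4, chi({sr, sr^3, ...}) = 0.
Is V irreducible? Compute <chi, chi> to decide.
Not irreducible (reducible): <chi, chi> = 13 > 1.

Proof sketch: <chi, chi> = (1/|G|) sum_C |C| * |chi(C)|^2 = (1/16)[1*|10|^2 + 1*|2|^2 + 2*|-2*sqrt(2)|^2 + 2*|2|^2 + 2*|2*sqrt(2)|^2 + 4*|4|^2 + 4*|0|^2]
  = (1/16)[(100) + (4) + (16) + (8) + (16) + (64) + (0)] = 208/16 = 13.
A character is irreducible iff <chi, chi> = 1, so this representation is reducible.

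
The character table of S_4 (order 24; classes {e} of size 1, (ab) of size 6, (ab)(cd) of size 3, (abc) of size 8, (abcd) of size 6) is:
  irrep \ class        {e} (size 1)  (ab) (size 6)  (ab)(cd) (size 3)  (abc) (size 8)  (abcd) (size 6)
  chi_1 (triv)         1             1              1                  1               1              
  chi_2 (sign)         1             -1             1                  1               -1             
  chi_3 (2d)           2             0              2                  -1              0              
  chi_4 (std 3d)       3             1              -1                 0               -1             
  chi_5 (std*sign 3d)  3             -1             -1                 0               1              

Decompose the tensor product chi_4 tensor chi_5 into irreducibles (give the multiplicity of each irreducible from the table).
chi_4 tensor chi_5 = chi_2 + chi_3 + chi_4 + chi_5 (all other irreducibles have multiplicity 0).

Details: The character of a tensor product is the pointwise product (chi_4 * chi_5)(C) = chi_4(C) * chi_5(C):
  {e}: (3)*(3), (ab): (1)*(-1), (ab)(cd): (-1)*(-1), (abc): (0)*(0), (abcd): (-1)*(1)
so (chi_4 * chi_5) takes values
  {e} -> 9, (ab) -> -1, (ab)(cd) -> 1, (abc) -> 0, (abcd) -> -1.
Now take the inner product of this character with each irreducible chi from the table, <chi_4*chi_5, chi> = (1/24) sum_C |C| (chi_4*chi_5)(C) conj(chi(C)):
  <chi_4*chi_5, chi_1> = (1/24)[1*(9)*conj(1) + 6*(-1)*conj(1) + 3*(1)*conj(1) + 8*(0)*conj(1) + 6*(-1)*conj(1)]
      = (1/24)[(9) + (-6) + (3) + (0) + (-6)] = 0/24 = 0
  <chi_4*chi_5, chi_2> = (1/24)[1*(9)*conj(1) + 6*(-1)*conj(-1) + 3*(1)*conj(1) + 8*(0)*conj(1) + 6*(-1)*conj(-1)]
      = (1/24)[(9) + (6) + (3) + (0) + (6)] = 24/24 = 1
  <chi_4*chi_5, chi_3> = (1/24)[1*(9)*conj(2) + 6*(-1)*conj(0) + 3*(1)*conj(2) + 8*(0)*conj(-1) + 6*(-1)*conj(0)]
      = (1/24)[(18) + (0) + (6) + (0) + (0)] = 24/24 = 1
  <chi_4*chi_5, chi_4> = (1/24)[1*(9)*conj(3) + 6*(-1)*conj(1) + 3*(1)*conj(-1) + 8*(0)*conj(0) + 6*(-1)*conj(-1)]
      = (1/24)[(27) + (-6) + (-3) + (0) + (6)] = 24/24 = 1
  <chi_4*chi_5, chi_5> = (1/24)[1*(9)*conj(3) + 6*(-1)*conj(-1) + 3*(1)*conj(-1) + 8*(0)*conj(0) + 6*(-1)*conj(1)]
      = (1/24)[(27) + (6) + (-3) + (0) + (-6)] = 24/24 = 1
Hence the multiplicities are chi_2: 1, chi_3: 1, chi_4: 1, chi_5: 1. Dimension check: dim(chi_4)*dim(chi_5) = 3*3 = 9 and sum (mult * dim) = 1*1 + 1*2 + 1*3 + 1*3 = 9.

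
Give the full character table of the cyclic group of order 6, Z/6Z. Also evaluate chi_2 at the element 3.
Character table of Z/6Z (irreps indexed chi_0,...,chi_5 with chi_k(m) = zeta_6^(k*m), zeta_6 = exp(2*pi*i/6)):
  irrep \ class  {0} (size 1)  {1} (size 1)    {2} (size 1)    {3} (size 1)  {4} (size 1)    {5} (size 1)  
  chi_0          1             1               1               1             1               1             
  chi_1          1             exp(I*pi/3)     exp(2*I*pi/3)   -1            exp(-2*I*pi/3)  exp(-I*pi/3)  
  chi_2          1             exp(2*I*pi/3)   exp(-2*I*pi/3)  1             exp(2*I*pi/3)   exp(-2*I*pi/3)
  chi_3          1             -1              1               -1            1               -1            
  chi_4          1             exp(-2*I*pi/3)  exp(2*I*pi/3)   1             exp(-2*I*pi/3)  exp(2*I*pi/3) 
  chi_5          1             exp(-I*pi/3)    exp(-2*I*pi/3)  -1            exp(2*I*pi/3)   exp(I*pi/3)   

Spot check: chi_2(3) = zeta_6^(2*3) = zeta_6^6 = 1.

Z/6Z is abelian, so all 6 irreducible complex representations are 1-dimensional. They are given by chi_k(m) = zeta_6^(k*m) for k = 0,...,5. Row orthogonality: sum_m chi_k(m) conj(chi_l(m)) = 6 * [k = l].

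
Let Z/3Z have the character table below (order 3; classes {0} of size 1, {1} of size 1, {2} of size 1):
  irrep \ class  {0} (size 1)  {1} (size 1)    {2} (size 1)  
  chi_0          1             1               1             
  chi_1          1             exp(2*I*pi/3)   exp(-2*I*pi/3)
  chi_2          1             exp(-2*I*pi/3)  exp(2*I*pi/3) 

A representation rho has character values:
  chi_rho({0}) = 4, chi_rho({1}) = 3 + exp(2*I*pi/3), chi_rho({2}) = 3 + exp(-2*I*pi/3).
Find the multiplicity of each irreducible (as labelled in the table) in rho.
Multiplicities: chi_0: 3, chi_1: 1, chi_2: 0.

Details: Use <chi_rho, chi> = (1/|G|) sum_C |C| * chi_rho(C) * conj(chi(C)) with |G| = 3 for each irreducible chi in the table:
  <chi_rho, chi_0> = (1/3)[1*(4)*conj(1) + 1*(3 + exp(2*I*pi/3))*conj(1) + 1*(3 + exp(-2*I*pi/3))*conj(1)]
      = (1/3)[(4) + (3 + exp(2*I*pi/3)) + (3 + exp(-2*I*pi/3))] = 9/3 = 3
  <chi_rho, chi_1> = (1/3)[1*(4)*conj(1) + 1*(3 + exp(2*I*pi/3))*conj(exp(2*I*pi/3)) + 1*(3 + exp(-2*I*pi/3))*conj(exp(-2*I*pi/3))]
      = (1/3)[(4) + (1 + 3*exp(-2*I*pi/3)) + (1 + 3*exp(2*I*pi/3))] = 3/3 = 1
  <chi_rho, chi_2> = (1/3)[1*(4)*conj(1) + 1*(3 + exp(2*I*pi/3))*conj(exp(-2*I*pi/3)) + 1*(3 + exp(-2*I*pi/3))*conj(exp(2*I*pi/3))]
      = (1/3)[(4) + (exp(-2*I*pi/3) + 3*exp(2*I*pi/3)) + (3*exp(-2*I*pi/3) + exp(2*I*pi/3))] = 0/3 = 0
(Exp terms are combined using exp(i*s)*conj(exp(i*t)) = exp(i*(s-t)), and sums of them are collapsed using the identity that for every m > 1 the m distinct m-th roots of unity sum to 0, e.g. 1 + exp(2*I*pi/3) + exp(-2*I*pi/3) = 0.)
Dimension check: dim(rho) = sum (mult * dim) = 3*1 + 1*1 + 0*1 = 4 = chi_rho(e) = 4.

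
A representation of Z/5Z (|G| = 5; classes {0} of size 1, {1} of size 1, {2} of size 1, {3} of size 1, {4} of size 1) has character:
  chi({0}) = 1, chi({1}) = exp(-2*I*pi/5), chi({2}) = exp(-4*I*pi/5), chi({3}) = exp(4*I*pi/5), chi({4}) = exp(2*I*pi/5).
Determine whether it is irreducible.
Irreducible: <chi, chi> = 1.

Details: <chi, chi> = (1/|G|) sum_C |C| * |chi(C)|^2 = (1/5)[1*|1|^2 + 1*|exp(-2*I*pi/5)|^2 + 1*|exp(-4*I*pi/5)|^2 + 1*|exp(4*I*pi/5)|^2 + 1*|exp(2*I*pi/5)|^2]
  = (1/5)[(1) + (1) + (1) + (1) + (1)] = 5/5 = 1.
(Exp terms are combined using exp(i*s)*conj(exp(i*t)) = exp(i*(s-t)), and sums of them are collapsed using the identity that for every m > 1 the m distinct m-th roots of unity sum to 0, e.g. 1 + exp(2*I*pi/3) + exp(-2*I*pi/3) = 0.)
A character is irreducible iff <chi, chi> = 1, so this representation is irreducible.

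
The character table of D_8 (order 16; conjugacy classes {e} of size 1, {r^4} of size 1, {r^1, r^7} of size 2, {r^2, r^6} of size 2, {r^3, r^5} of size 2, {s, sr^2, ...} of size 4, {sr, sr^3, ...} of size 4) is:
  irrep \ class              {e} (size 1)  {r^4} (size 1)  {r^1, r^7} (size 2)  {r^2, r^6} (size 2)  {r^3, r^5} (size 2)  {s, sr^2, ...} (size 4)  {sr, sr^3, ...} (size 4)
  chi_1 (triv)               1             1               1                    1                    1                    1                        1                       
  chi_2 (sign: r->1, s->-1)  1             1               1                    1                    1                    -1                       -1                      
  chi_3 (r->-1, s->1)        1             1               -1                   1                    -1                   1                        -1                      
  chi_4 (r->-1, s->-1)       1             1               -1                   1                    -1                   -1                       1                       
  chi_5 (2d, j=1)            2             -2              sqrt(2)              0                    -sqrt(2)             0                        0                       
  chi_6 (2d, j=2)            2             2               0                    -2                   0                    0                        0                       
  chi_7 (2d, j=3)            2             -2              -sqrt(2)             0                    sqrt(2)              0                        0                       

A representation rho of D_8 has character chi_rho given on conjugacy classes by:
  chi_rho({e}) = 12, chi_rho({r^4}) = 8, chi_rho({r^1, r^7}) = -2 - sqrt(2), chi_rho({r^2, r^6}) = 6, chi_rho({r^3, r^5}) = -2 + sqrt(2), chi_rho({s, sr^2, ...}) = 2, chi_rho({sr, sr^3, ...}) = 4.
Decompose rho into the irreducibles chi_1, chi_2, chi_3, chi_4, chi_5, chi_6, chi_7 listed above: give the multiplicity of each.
Multiplicities: chi_1: 3, chi_2: 0, chi_3: 2, chi_4: 3, chi_5: 0, chi_6: 1, chi_7: 1.

Explanation: Use <chi_rho, chi> = (1/|G|) sum_C |C| * chi_rho(C) * conj(chi(C)) with |G| = 16 for each irreducible chi in the table:
  <chi_rho, chi_1> = (1/16)[1*(12)*conj(1) + 1*(8)*conj(1) + 2*(-2 - sqrt(2))*conj(1) + 2*(6)*conj(1) + 2*(-2 + sqrt(2))*conj(1) + 4*(2)*conj(1) + 4*(4)*conj(1)]
      = (1/16)[(12) + (8) + (-4 - 2*sqrt(2)) + (12) + (-4 + 2*sqrt(2)) + (8) + (16)] = 48/16 = 3
  <chi_rho, chi_2> = (1/16)[1*(12)*conj(1) + 1*(8)*conj(1) + 2*(-2 - sqrt(2))*conj(1) + 2*(6)*conj(1) + 2*(-2 + sqrt(2))*conj(1) + 4*(2)*conj(-1) + 4*(4)*conj(-1)]
      = (1/16)[(12) + (8) + (-4 - 2*sqrt(2)) + (12) + (-4 + 2*sqrt(2)) + (-8) + (-16)] = 0/16 = 0
  <chi_rho, chi_3> = (1/16)[1*(12)*conj(1) + 1*(8)*conj(1) + 2*(-2 - sqrt(2))*conj(-1) + 2*(6)*conj(1) + 2*(-2 + sqrt(2))*conj(-1) + 4*(2)*conj(1) + 4*(4)*conj(-1)]
      = (1/16)[(12) + (8) + (2*sqrt(2) + 4) + (12) + (4 - 2*sqrt(2)) + (8) + (-16)] = 32/16 = 2
  <chi_rho, chi_4> = (1/16)[1*(12)*conj(1) + 1*(8)*conj(1) + 2*(-2 - sqrt(2))*conj(-1) + 2*(6)*conj(1) + 2*(-2 + sqrt(2))*conj(-1) + 4*(2)*conj(-1) + 4*(4)*conj(1)]
      = (1/16)[(12) + (8) + (2*sqrt(2) + 4) + (12) + (4 - 2*sqrt(2)) + (-8) + (16)] = 48/16 = 3
  <chi_rho, chi_5> = (1/16)[1*(12)*conj(2) + 1*(8)*conj(-2) + 2*(-2 - sqrt(2))*conj(sqrt(2)) + 2*(6)*conj(0) + 2*(-2 + sqrt(2))*conj(-sqrt(2)) + 4*(2)*conj(0) + 4*(4)*conj(0)]
      = (1/16)[(24) + (-16) + (-4*sqrt(2) - 4) + (0) + (-4 + 4*sqrt(2)) + (0) + (0)] = 0/16 = 0
  <chi_rho, chi_6> = (1/16)[1*(12)*conj(2) + 1*(8)*conj(2) + 2*(-2 - sqrt(2))*conj(0) + 2*(6)*conj(-2) + 2*(-2 + sqrt(2))*conj(0) + 4*(2)*conj(0) + 4*(4)*conj(0)]
      = (1/16)[(24) + (16) + (0) + (-24) + (0) + (0) + (0)] = 16/16 = 1
  <chi_rho, chi_7> = (1/16)[1*(12)*conj(2) + 1*(8)*conj(-2) + 2*(-2 - sqrt(2))*conj(-sqrt(2)) + 2*(6)*conj(0) + 2*(-2 + sqrt(2))*conj(sqrt(2)) + 4*(2)*conj(0) + 4*(4)*conj(0)]
      = (1/16)[(24) + (-16) + (4 + 4*sqrt(2)) + (0) + (4 - 4*sqrt(2)) + (0) + (0)] = 16/16 = 1
Dimension check: dim(rho) = sum (mult * dim) = 3*1 + 0*1 + 2*1 + 3*1 + 0*2 + 1*2 + 1*2 = 12 = chi_rho(e) = 12.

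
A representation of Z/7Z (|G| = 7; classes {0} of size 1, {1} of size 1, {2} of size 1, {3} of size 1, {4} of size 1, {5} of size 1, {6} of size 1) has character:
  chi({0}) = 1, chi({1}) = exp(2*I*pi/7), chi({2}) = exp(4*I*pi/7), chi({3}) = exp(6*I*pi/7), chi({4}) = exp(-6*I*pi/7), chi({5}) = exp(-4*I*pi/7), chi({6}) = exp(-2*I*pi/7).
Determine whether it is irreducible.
Irreducible: <chi, chi> = 1.

Reasoning: <chi, chi> = (1/|G|) sum_C |C| * |chi(C)|^2 = (1/7)[1*|1|^2 + 1*|exp(2*I*pi/7)|^2 + 1*|exp(4*I*pi/7)|^2 + 1*|exp(6*I*pi/7)|^2 + 1*|exp(-6*I*pi/7)|^2 + 1*|exp(-4*I*pi/7)|^2 + 1*|exp(-2*I*pi/7)|^2]
  = (1/7)[(1) + (1) + (1) + (1) + (1) + (1) + (1)] = 7/7 = 1.
(Exp terms are combined using exp(i*s)*conj(exp(i*t)) = exp(i*(s-t)), and sums of them are collapsed using the identity that for every m > 1 the m distinct m-th roots of unity sum to 0, e.g. 1 + exp(2*I*pi/3) + exp(-2*I*pi/3) = 0.)
A character is irreducible iff <chi, chi> = 1, so this representation is irreducible.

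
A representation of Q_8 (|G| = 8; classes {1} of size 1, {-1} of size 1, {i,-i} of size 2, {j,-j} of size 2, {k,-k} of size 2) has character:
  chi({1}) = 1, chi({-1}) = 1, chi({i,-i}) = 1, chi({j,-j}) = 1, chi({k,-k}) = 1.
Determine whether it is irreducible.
Irreducible: <chi, chi> = 1.

Solution. <chi, chi> = (1/|G|) sum_C |C| * |chi(C)|^2 = (1/8)[1*|1|^2 + 1*|1|^2 + 2*|1|^2 + 2*|1|^2 + 2*|1|^2]
  = (1/8)[(1) + (1) + (2) + (2) + (2)] = 8/8 = 1.
A character is irreducible iff <chi, chi> = 1, so this representation is irreducible.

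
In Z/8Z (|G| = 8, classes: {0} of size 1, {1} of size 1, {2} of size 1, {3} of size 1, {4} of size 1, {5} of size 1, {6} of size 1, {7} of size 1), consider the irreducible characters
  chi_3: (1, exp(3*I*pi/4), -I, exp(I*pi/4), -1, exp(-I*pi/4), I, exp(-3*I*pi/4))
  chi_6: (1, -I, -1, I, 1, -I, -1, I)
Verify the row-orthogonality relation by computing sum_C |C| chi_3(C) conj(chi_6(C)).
Sum = 0; so <chi_3, chi_6> = 0 (distinct irreducibles are orthogonal).

Explanation: Compute term by term over conjugacy classes (|C| * chi_3(C) * conj(chi_6(C))):
  1*(1)*conj(1) + 1*(exp(3*I*pi/4))*conj(-I) + 1*(-I)*conj(-1) + 1*(exp(I*pi/4))*conj(I) + 1*(-1)*conj(1) + 1*(exp(-I*pi/4))*conj(-I) + 1*(I)*conj(-1) + 1*(exp(-3*I*pi/4))*conj(I)
  = (1) + (exp(-3*I*pi/4)) + (I) + (-exp(3*I*pi/4)) + (-1) + (exp(I*pi/4)) + (-I) + (-exp(-I*pi/4))
  = 0.
(Exp terms are combined using exp(i*s)*conj(exp(i*t)) = exp(i*(s-t)), and sums of them are collapsed using the identity that for every m > 1 the m distinct m-th roots of unity sum to 0, e.g. 1 + exp(2*I*pi/3) + exp(-2*I*pi/3) = 0.)
Dividing by |G| = 8 gives 0/8 = 0, matching the row-orthogonality relation <chi_3, chi_6> = [chi_3 = chi_6].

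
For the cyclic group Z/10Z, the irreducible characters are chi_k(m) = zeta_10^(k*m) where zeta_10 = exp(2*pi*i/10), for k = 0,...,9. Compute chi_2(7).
chi_2(7) = zeta_10^14 = exp(4*I*pi/5)

Details: chi_2(7) = zeta_10^(2*7) = zeta_10^14. Since zeta_10^10 = 1, this equals zeta_10^4 = exp(2*pi*i*4/10) = exp(4*I*pi/5).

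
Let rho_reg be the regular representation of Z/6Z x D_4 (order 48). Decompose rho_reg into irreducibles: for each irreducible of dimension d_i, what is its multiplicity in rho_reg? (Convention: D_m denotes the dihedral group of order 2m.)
Each irreducible V_i of dimension d_i appears with multiplicity d_i, i.e. rho_reg = (direct sum over all irreducibles V_i) d_i V_i. The irreducible dimensions for Z/6Z x D_4 are 1, 1, 1, 1, 1, 1, 1, 1, 1, 1, 1, 1, 1, 1, 1, 1, 1, 1, 1, 1, 1, 1, 1, 1, 2, 2, 2, 2, 2, 2: 24 irreducibles of dimension 1, each with multiplicity 1; 6 irreducibles of dimension 2, each with multiplicity 2. Total dimension 24*1*1 + 6*2*2 = 48 = |G|.

Justification: General theorem: in the regular representation of a finite group G, each irreducible appears with multiplicity equal to its dimension. Check: dim(rho_reg) = sum d_i^2 = 1 + 1 + 1 + 1 + 1 + 1 + 1 + 1 + 1 + 1 + 1 + 1 + 1 + 1 + 1 + 1 + 1 + 1 + 1 + 1 + 1 + 1 + 1 + 1 + 4 + 4 + 4 + 4 + 4 + 4 = 48 = |G|.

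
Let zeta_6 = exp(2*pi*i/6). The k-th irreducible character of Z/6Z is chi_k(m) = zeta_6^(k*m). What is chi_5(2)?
chi_5(2) = zeta_6^10 = exp(-2*I*pi/3)

Solution. chi_5(2) = zeta_6^(5*2) = zeta_6^10. Since zeta_6^6 = 1, this equals zeta_6^4 = exp(2*pi*i*4/6) = exp(-2*I*pi/3).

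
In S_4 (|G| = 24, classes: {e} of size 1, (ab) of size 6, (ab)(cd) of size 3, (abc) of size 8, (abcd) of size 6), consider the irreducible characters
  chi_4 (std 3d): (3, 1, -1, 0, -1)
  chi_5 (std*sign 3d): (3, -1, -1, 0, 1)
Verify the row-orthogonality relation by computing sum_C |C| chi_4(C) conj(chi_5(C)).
Sum = 0; so <chi_4, chi_5> = 0 (distinct irreducibles are orthogonal).

Explanation: Compute term by term over conjugacy classes (|C| * chi_4(C) * conj(chi_5(C))):
  1*(3)*conj(3) + 6*(1)*conj(-1) + 3*(-1)*conj(-1) + 8*(0)*conj(0) + 6*(-1)*conj(1)
  = (9) + (-6) + (3) + (0) + (-6)
  = 0.
Dividing by |G| = 24 gives 0/24 = 0, matching the row-orthogonality relation <chi_4, chi_5> = [chi_4 = chi_5].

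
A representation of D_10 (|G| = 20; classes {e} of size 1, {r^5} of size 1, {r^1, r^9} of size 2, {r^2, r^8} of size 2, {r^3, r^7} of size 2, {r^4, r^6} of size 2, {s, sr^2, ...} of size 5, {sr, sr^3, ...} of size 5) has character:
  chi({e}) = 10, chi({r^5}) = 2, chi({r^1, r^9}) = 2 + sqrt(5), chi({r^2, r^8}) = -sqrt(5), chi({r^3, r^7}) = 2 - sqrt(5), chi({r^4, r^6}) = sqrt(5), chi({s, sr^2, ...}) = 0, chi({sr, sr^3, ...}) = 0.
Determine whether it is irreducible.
Not irreducible (reducible): <chi, chi> = 8 > 1.

Details: <chi, chi> = (1/|G|) sum_C |C| * |chi(C)|^2 = (1/20)[1*|10|^2 + 1*|2|^2 + 2*|2 + sqrt(5)|^2 + 2*|-sqrt(5)|^2 + 2*|2 - sqrt(5)|^2 + 2*|sqrt(5)|^2 + 5*|0|^2 + 5*|0|^2]
  = (1/20)[(100) + (4) + (8*sqrt(5) + 18) + (10) + (18 - 8*sqrt(5)) + (10) + (0) + (0)] = 160/20 = 8.
A character is irreducible iff <chi, chi> = 1, so this representation is reducible.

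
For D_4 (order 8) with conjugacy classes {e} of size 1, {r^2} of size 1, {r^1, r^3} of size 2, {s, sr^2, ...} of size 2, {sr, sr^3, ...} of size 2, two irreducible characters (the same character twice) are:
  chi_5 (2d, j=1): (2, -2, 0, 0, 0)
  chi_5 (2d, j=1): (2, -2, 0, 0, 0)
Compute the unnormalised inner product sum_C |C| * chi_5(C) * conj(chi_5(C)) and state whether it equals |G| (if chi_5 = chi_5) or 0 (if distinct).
Sum = 8 = |G| = 8; so <chi_5, chi_5> = 1 (norm-1 confirms irreducibility).

Argument: Compute term by term over conjugacy classes (|C| * chi_5(C) * conj(chi_5(C))):
  1*(2)*conj(2) + 1*(-2)*conj(-2) + 2*(0)*conj(0) + 2*(0)*conj(0) + 2*(0)*conj(0)
  = (4) + (4) + (0) + (0) + (0)
  = 8.
Dividing by |G| = 8 gives 8/8 = 1, matching the row-orthogonality relation <chi_5, chi_5> = [chi_5 = chi_5].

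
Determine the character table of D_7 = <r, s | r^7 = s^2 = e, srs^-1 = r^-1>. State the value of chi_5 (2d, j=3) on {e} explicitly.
Conjugacy classes: {e} of size 1, {r^1, r^6} of size 2, {r^2, r^5} of size 2, {r^3, r^4} of size 2, {s, sr, ..., sr^6} of size 7.
Character table:
  irrep \ class              {e} (size 1)  {r^1, r^6} (size 2)  {r^2, r^5} (size 2)  {r^3, r^4} (size 2)  {s, sr, ..., sr^6} (size 7)
  chi_1 (triv)               1             1                    1                    1                    1                          
  chi_2 (sign: r->1, s->-1)  1             1                    1                    1                    -1                         
  chi_3 (2d, j=1)            2             2*cos(2*pi/7)        -2*cos(3*pi/7)       -2*cos(pi/7)         0                          
  chi_4 (2d, j=2)            2             -2*cos(3*pi/7)       -2*cos(pi/7)         2*cos(2*pi/7)        0                          
  chi_5 (2d, j=3)            2             -2*cos(pi/7)         2*cos(2*pi/7)        -2*cos(3*pi/7)       0                          

Spot check: chi_5 (2d, j=3) on {e} = 2.

Reasoning: D_7 has order 2*7 = 14 with 5 conjugacy classes, hence 5 irreducibles. Sum of squared dims 1 + 1 + 4 + 4 + 4 = 14 = |G|. Linear characters come from the abelianisation; the 2-dimensional irreps have character r^k -> 2*cos(2*pi*j*k/7), reflections -> 0.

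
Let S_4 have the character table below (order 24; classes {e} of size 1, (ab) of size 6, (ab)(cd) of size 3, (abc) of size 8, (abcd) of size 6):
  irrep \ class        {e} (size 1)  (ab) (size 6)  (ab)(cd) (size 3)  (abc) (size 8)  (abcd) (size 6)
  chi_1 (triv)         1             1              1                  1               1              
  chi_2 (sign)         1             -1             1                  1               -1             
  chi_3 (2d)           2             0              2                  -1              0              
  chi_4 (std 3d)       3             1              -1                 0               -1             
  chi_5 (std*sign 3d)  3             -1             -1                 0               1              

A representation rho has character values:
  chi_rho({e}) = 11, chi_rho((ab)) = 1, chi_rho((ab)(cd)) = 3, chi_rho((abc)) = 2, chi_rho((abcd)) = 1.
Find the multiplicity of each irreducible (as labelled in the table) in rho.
Multiplicities: chi_1: 2, chi_2: 1, chi_3: 1, chi_4: 1, chi_5: 1.

Proof sketch: Use <chi_rho, chi> = (1/|G|) sum_C |C| * chi_rho(C) * conj(chi(C)) with |G| = 24 for each irreducible chi in the table:
  <chi_rho, chi_1> = (1/24)[1*(11)*conj(1) + 6*(1)*conj(1) + 3*(3)*conj(1) + 8*(2)*conj(1) + 6*(1)*conj(1)]
      = (1/24)[(11) + (6) + (9) + (16) + (6)] = 48/24 = 2
  <chi_rho, chi_2> = (1/24)[1*(11)*conj(1) + 6*(1)*conj(-1) + 3*(3)*conj(1) + 8*(2)*conj(1) + 6*(1)*conj(-1)]
      = (1/24)[(11) + (-6) + (9) + (16) + (-6)] = 24/24 = 1
  <chi_rho, chi_3> = (1/24)[1*(11)*conj(2) + 6*(1)*conj(0) + 3*(3)*conj(2) + 8*(2)*conj(-1) + 6*(1)*conj(0)]
      = (1/24)[(22) + (0) + (18) + (-16) + (0)] = 24/24 = 1
  <chi_rho, chi_4> = (1/24)[1*(11)*conj(3) + 6*(1)*conj(1) + 3*(3)*conj(-1) + 8*(2)*conj(0) + 6*(1)*conj(-1)]
      = (1/24)[(33) + (6) + (-9) + (0) + (-6)] = 24/24 = 1
  <chi_rho, chi_5> = (1/24)[1*(11)*conj(3) + 6*(1)*conj(-1) + 3*(3)*conj(-1) + 8*(2)*conj(0) + 6*(1)*conj(1)]
      = (1/24)[(33) + (-6) + (-9) + (0) + (6)] = 24/24 = 1
Dimension check: dim(rho) = sum (mult * dim) = 2*1 + 1*1 + 1*2 + 1*3 + 1*3 = 11 = chi_rho(e) = 11.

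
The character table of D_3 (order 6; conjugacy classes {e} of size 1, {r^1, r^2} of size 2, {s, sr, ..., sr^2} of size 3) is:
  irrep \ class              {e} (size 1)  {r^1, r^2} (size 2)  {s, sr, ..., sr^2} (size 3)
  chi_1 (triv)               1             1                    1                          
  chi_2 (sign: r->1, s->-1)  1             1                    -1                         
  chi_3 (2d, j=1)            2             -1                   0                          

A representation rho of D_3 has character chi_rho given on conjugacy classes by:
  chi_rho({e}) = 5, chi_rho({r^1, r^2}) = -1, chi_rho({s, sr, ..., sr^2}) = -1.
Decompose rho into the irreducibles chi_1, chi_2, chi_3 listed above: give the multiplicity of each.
Multiplicities: chi_1: 0, chi_2: 1, chi_3: 2.

Why: Use <chi_rho, chi> = (1/|G|) sum_C |C| * chi_rho(C) * conj(chi(C)) with |G| = 6 for each irreducible chi in the table:
  <chi_rho, chi_1> = (1/6)[1*(5)*conj(1) + 2*(-1)*conj(1) + 3*(-1)*conj(1)]
      = (1/6)[(5) + (-2) + (-3)] = 0/6 = 0
  <chi_rho, chi_2> = (1/6)[1*(5)*conj(1) + 2*(-1)*conj(1) + 3*(-1)*conj(-1)]
      = (1/6)[(5) + (-2) + (3)] = 6/6 = 1
  <chi_rho, chi_3> = (1/6)[1*(5)*conj(2) + 2*(-1)*conj(-1) + 3*(-1)*conj(0)]
      = (1/6)[(10) + (2) + (0)] = 12/6 = 2
Dimension check: dim(rho) = sum (mult * dim) = 0*1 + 1*1 + 2*2 = 5 = chi_rho(e) = 5.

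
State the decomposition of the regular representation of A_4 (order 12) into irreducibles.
Each irreducible V_i of dimension d_i appears with multiplicity d_i, i.e. rho_reg = (direct sum over all irreducibles V_i) d_i V_i. The irreducible dimensions for A_4 are 1, 1, 1, 3: 3 irreducibles of dimension 1, each with multiplicity 1; 1 irreducible of dimension 3, with multiplicity 3. Total dimension 3*1*1 + 1*3*3 = 12 = |G|.

Why: General theorem: in the regular representation of a finite group G, each irreducible appears with multiplicity equal to its dimension. Check: dim(rho_reg) = sum d_i^2 = 1 + 1 + 1 + 9 = 12 = |G|.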